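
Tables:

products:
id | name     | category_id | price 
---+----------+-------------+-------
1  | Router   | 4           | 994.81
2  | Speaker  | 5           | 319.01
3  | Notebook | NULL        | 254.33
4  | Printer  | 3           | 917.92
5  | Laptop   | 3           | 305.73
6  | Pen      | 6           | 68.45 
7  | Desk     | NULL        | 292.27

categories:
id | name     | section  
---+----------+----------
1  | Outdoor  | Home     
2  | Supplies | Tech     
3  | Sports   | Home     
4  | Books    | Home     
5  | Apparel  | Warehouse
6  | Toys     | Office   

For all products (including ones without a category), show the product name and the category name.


LEFT JOIN keeps every row from products (the left table); where category_id has no match in categories, the category columns become NULL. Walk through each product:
  - product 1 (Router): category_id=4 -> matches Books
  - product 2 (Speaker): category_id=5 -> matches Apparel
  - product 3 (Notebook): category_id=NULL, no match -> kept with NULL
  - product 4 (Printer): category_id=3 -> matches Sports
  - product 5 (Laptop): category_id=3 -> matches Sports
  - product 6 (Pen): category_id=6 -> matches Toys
  - product 7 (Desk): category_id=NULL, no match -> kept with NULL
All 7 rows appear; 2 have NULL category.

SQL:
SELECT a.name, b.name AS category
FROM products a
LEFT JOIN categories b ON a.category_id = b.id

Result:
name     | category
---------+---------
Router   | Books   
Speaker  | Apparel 
Notebook | NULL    
Printer  | Sports  
Laptop   | Sports  
Pen      | Toys    
Desk     | NULL    


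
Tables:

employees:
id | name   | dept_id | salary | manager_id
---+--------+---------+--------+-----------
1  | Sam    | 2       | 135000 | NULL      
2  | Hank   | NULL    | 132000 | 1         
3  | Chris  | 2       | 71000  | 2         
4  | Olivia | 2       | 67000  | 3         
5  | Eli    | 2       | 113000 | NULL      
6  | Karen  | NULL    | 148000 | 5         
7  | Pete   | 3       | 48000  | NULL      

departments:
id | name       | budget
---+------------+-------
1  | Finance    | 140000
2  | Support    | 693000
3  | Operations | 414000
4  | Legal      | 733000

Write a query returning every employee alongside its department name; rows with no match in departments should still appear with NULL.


LEFT JOIN keeps every row from employees (the left table); where dept_id has no match in departments, the department columns become NULL. Walk through each employee:
  - employee 1 (Sam): dept_id=2 -> matches Support
  - employee 2 (Hank): dept_id=NULL, no match -> kept with NULL
  - employee 3 (Chris): dept_id=2 -> matches Support
  - employee 4 (Olivia): dept_id=2 -> matches Support
  - employee 5 (Eli): dept_id=2 -> matches Support
  - employee 6 (Karen): dept_id=NULL, no match -> kept with NULL
  - employee 7 (Pete): dept_id=3 -> matches Operations
All 7 rows appear; 2 have NULL department.

SQL:
SELECT a.name, b.name AS department
FROM employees a
LEFT JOIN departments b ON a.dept_id = b.id

Result:
name   | department
-------+-----------
Sam    | Support   
Hank   | NULL      
Chris  | Support   
Olivia | Support   
Eli    | Support   
Karen  | NULL      
Pete   | Operations


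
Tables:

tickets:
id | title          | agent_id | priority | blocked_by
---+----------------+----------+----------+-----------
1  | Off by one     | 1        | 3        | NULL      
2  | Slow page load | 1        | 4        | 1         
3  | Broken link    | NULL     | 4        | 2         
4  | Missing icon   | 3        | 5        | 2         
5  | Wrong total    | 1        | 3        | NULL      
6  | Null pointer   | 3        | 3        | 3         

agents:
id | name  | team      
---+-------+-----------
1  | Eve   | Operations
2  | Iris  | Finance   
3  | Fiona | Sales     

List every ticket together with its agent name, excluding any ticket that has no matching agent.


INNER JOIN keeps only tickets rows whose agent_id matches an id in agents. Walk through each ticket:
  - ticket 1 (Off by one): agent_id=1 -> matches Eve
  - ticket 2 (Slow page load): agent_id=1 -> matches Eve
  - ticket 3 (Broken link): agent_id=NULL, no match -> dropped
  - ticket 4 (Missing icon): agent_id=3 -> matches Fiona
  - ticket 5 (Wrong total): agent_id=1 -> matches Eve
  - ticket 6 (Null pointer): agent_id=3 -> matches Fiona
So 1 of 6 rows is dropped.

SQL:
SELECT a.title, b.name AS agent
FROM tickets a
INNER JOIN agents b ON a.agent_id = b.id

Result:
title          | agent
---------------+------
Off by one     | Eve  
Slow page load | Eve  
Missing icon   | Fiona
Wrong total    | Eve  
Null pointer   | Fiona


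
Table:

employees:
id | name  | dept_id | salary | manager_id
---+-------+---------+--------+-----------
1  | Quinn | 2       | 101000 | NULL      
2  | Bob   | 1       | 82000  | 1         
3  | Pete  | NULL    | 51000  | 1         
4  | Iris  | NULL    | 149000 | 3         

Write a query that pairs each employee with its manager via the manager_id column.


This is a self-join: employees is joined to a second copy of itself, matching each row's manager_id to another row's id. Use LEFT JOIN so rows with manager_id=NULL are kept.
  - employee 1 (Quinn): manager_id=NULL -> NULL
  - employee 2 (Bob): manager_id=1 -> Quinn
  - employee 3 (Pete): manager_id=1 -> Quinn
  - employee 4 (Iris): manager_id=3 -> Pete

SQL:
SELECT a.name AS item, b.name AS manager
FROM employees a
LEFT JOIN employees b ON a.manager_id = b.id

Result:
item  | manager
------+--------
Quinn | NULL   
Bob   | Quinn  
Pete  | Quinn  
Iris  | Pete   


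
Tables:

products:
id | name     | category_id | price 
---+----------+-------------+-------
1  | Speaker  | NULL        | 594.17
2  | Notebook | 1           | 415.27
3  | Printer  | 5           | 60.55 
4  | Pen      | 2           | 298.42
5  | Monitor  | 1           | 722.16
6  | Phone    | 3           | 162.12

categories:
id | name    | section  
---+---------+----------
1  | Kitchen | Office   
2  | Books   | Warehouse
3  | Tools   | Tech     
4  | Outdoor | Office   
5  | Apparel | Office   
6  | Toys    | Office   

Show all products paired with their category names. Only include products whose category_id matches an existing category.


INNER JOIN keeps only products rows whose category_id matches an id in categories. Walk through each product:
  - product 1 (Speaker): category_id=NULL, no match -> dropped
  - product 2 (Notebook): category_id=1 -> matches Kitchen
  - product 3 (Printer): category_id=5 -> matches Apparel
  - product 4 (Pen): category_id=2 -> matches Books
  - product 5 (Monitor): category_id=1 -> matches Kitchen
  - product 6 (Phone): category_id=3 -> matches Tools
So 1 of 6 rows is dropped.

SQL:
SELECT a.name, b.name AS category
FROM products a
INNER JOIN categories b ON a.category_id = b.id

Result:
name     | category
---------+---------
Notebook | Kitchen 
Printer  | Apparel 
Pen      | Books   
Monitor  | Kitchen 
Phone    | Tools   


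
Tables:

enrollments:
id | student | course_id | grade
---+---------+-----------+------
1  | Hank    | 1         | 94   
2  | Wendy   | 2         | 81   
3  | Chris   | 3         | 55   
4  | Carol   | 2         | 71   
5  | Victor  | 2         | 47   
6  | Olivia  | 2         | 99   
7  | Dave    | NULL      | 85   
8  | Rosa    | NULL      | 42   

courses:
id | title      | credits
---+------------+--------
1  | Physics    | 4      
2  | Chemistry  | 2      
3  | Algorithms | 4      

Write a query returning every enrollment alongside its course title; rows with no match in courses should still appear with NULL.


LEFT JOIN keeps every row from enrollments (the left table); where course_id has no match in courses, the course columns become NULL. Walk through each enrollment:
  - enrollment 1 (Hank): course_id=1 -> matches Physics
  - enrollment 2 (Wendy): course_id=2 -> matches Chemistry
  - enrollment 3 (Chris): course_id=3 -> matches Algorithms
  - enrollment 4 (Carol): course_id=2 -> matches Chemistry
  - enrollment 5 (Victor): course_id=2 -> matches Chemistry
  - enrollment 6 (Olivia): course_id=2 -> matches Chemistry
  - enrollment 7 (Dave): course_id=NULL, no match -> kept with NULL
  - enrollment 8 (Rosa): course_id=NULL, no match -> kept with NULL
All 8 rows appear; 2 have NULL course.

SQL:
SELECT a.student, b.title AS course
FROM enrollments a
LEFT JOIN courses b ON a.course_id = b.id

Result:
student | course    
--------+-----------
Hank    | Physics   
Wendy   | Chemistry 
Chris   | Algorithms
Carol   | Chemistry 
Victor  | Chemistry 
Olivia  | Chemistry 
Dave    | NULL      
Rosa    | NULL      


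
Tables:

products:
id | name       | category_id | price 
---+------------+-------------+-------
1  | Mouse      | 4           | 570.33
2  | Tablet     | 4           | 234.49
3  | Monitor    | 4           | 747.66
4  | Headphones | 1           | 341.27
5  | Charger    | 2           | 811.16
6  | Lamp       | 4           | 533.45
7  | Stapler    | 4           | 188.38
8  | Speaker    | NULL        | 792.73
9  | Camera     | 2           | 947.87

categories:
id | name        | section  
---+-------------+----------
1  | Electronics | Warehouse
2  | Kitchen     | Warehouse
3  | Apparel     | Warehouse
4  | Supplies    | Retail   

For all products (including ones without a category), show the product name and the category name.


LEFT JOIN keeps every row from products (the left table); where category_id has no match in categories, the category columns become NULL. Walk through each product:
  - product 1 (Mouse): category_id=4 -> matches Supplies
  - product 2 (Tablet): category_id=4 -> matches Supplies
  - product 3 (Monitor): category_id=4 -> matches Supplies
  - product 4 (Headphones): category_id=1 -> matches Electronics
  - product 5 (Charger): category_id=2 -> matches Kitchen
  - product 6 (Lamp): category_id=4 -> matches Supplies
  - product 7 (Stapler): category_id=4 -> matches Supplies
  - product 8 (Speaker): category_id=NULL, no match -> kept with NULL
  - product 9 (Camera): category_id=2 -> matches Kitchen
All 9 rows appear; 1 has NULL category.

SQL:
SELECT a.name, b.name AS category
FROM products a
LEFT JOIN categories b ON a.category_id = b.id

Result:
name       | category   
-----------+------------
Mouse      | Supplies   
Tablet     | Supplies   
Monitor    | Supplies   
Headphones | Electronics
Charger    | Kitchen    
Lamp       | Supplies   
Stapler    | Supplies   
Speaker    | NULL       
Camera     | Kitchen    


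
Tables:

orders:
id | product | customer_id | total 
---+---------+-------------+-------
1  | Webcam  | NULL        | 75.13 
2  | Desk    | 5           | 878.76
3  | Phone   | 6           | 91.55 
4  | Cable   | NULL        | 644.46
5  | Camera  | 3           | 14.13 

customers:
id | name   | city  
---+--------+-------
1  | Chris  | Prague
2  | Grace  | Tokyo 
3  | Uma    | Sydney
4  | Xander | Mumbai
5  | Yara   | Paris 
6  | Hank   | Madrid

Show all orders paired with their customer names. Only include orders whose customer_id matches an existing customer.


INNER JOIN keeps only orders rows whose customer_id matches an id in customers. Walk through each order:
  - order 1 (Webcam): customer_id=NULL, no match -> dropped
  - order 2 (Desk): customer_id=5 -> matches Yara
  - order 3 (Phone): customer_id=6 -> matches Hank
  - order 4 (Cable): customer_id=NULL, no match -> dropped
  - order 5 (Camera): customer_id=3 -> matches Uma
So 2 of 5 rows are dropped.

SQL:
SELECT a.product, b.name AS customer
FROM orders a
INNER JOIN customers b ON a.customer_id = b.id

Result:
product | customer
--------+---------
Desk    | Yara    
Phone   | Hank    
Camera  | Uma     


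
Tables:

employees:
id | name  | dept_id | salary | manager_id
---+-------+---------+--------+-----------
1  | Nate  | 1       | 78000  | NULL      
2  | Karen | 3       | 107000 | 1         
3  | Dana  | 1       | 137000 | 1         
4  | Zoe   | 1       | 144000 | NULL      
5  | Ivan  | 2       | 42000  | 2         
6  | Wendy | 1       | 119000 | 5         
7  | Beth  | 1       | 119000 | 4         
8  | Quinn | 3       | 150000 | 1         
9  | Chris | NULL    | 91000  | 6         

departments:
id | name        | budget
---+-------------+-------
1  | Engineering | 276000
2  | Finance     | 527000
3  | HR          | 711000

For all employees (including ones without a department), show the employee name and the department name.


LEFT JOIN keeps every row from employees (the left table); where dept_id has no match in departments, the department columns become NULL. Walk through each employee:
  - employee 1 (Nate): dept_id=1 -> matches Engineering
  - employee 2 (Karen): dept_id=3 -> matches HR
  - employee 3 (Dana): dept_id=1 -> matches Engineering
  - employee 4 (Zoe): dept_id=1 -> matches Engineering
  - employee 5 (Ivan): dept_id=2 -> matches Finance
  - employee 6 (Wendy): dept_id=1 -> matches Engineering
  - employee 7 (Beth): dept_id=1 -> matches Engineering
  - employee 8 (Quinn): dept_id=3 -> matches HR
  - employee 9 (Chris): dept_id=NULL, no match -> kept with NULL
All 9 rows appear; 1 has NULL department.

SQL:
SELECT a.name, b.name AS department
FROM employees a
LEFT JOIN departments b ON a.dept_id = b.id

Result:
name  | department 
------+------------
Nate  | Engineering
Karen | HR         
Dana  | Engineering
Zoe   | Engineering
Ivan  | Finance    
Wendy | Engineering
Beth  | Engineering
Quinn | HR         
Chris | NULL       


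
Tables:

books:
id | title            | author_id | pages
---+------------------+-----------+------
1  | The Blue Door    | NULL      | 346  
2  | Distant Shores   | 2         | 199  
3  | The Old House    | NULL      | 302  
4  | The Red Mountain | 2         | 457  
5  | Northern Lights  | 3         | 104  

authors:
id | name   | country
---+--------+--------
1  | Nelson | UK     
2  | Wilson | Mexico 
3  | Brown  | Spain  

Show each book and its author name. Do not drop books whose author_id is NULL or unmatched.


LEFT JOIN keeps every row from books (the left table); where author_id has no match in authors, the author columns become NULL. Walk through each book:
  - book 1 (The Blue Door): author_id=NULL, no match -> kept with NULL
  - book 2 (Distant Shores): author_id=2 -> matches Wilson
  - book 3 (The Old House): author_id=NULL, no match -> kept with NULL
  - book 4 (The Red Mountain): author_id=2 -> matches Wilson
  - book 5 (Northern Lights): author_id=3 -> matches Brown
All 5 rows appear; 2 have NULL author.

SQL:
SELECT a.title, b.name AS author
FROM books a
LEFT JOIN authors b ON a.author_id = b.id

Result:
title            | author
-----------------+-------
The Blue Door    | NULL  
Distant Shores   | Wilson
The Old House    | NULL  
The Red Mountain | Wilson
Northern Lights  | Brown 


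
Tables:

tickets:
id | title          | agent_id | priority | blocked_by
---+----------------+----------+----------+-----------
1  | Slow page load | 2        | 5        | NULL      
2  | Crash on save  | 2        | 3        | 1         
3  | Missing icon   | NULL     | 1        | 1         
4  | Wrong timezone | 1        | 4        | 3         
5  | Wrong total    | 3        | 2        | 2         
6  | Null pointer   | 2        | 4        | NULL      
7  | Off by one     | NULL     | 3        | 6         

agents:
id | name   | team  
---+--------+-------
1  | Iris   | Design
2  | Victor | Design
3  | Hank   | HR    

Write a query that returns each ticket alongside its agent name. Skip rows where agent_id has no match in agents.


INNER JOIN keeps only tickets rows whose agent_id matches an id in agents. Walk through each ticket:
  - ticket 1 (Slow page load): agent_id=2 -> matches Victor
  - ticket 2 (Crash on save): agent_id=2 -> matches Victor
  - ticket 3 (Missing icon): agent_id=NULL, no match -> dropped
  - ticket 4 (Wrong timezone): agent_id=1 -> matches Iris
  - ticket 5 (Wrong total): agent_id=3 -> matches Hank
  - ticket 6 (Null pointer): agent_id=2 -> matches Victor
  - ticket 7 (Off by one): agent_id=NULL, no match -> dropped
So 2 of 7 rows are dropped.

SQL:
SELECT a.title, b.name AS agent
FROM tickets a
INNER JOIN agents b ON a.agent_id = b.id

Result:
title          | agent 
---------------+-------
Slow page load | Victor
Crash on save  | Victor
Wrong timezone | Iris  
Wrong total    | Hank  
Null pointer   | Victor


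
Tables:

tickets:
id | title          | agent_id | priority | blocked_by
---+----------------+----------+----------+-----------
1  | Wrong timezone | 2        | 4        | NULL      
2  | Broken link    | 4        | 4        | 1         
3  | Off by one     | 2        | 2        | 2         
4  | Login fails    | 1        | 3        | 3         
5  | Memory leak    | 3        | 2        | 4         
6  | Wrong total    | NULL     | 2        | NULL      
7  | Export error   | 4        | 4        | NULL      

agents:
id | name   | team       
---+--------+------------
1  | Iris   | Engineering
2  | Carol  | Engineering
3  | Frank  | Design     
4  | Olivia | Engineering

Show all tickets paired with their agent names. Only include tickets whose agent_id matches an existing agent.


INNER JOIN keeps only tickets rows whose agent_id matches an id in agents. Walk through each ticket:
  - ticket 1 (Wrong timezone): agent_id=2 -> matches Carol
  - ticket 2 (Broken link): agent_id=4 -> matches Olivia
  - ticket 3 (Off by one): agent_id=2 -> matches Carol
  - ticket 4 (Login fails): agent_id=1 -> matches Iris
  - ticket 5 (Memory leak): agent_id=3 -> matches Frank
  - ticket 6 (Wrong total): agent_id=NULL, no match -> dropped
  - ticket 7 (Export error): agent_id=4 -> matches Olivia
So 1 of 7 rows is dropped.

SQL:
SELECT a.title, b.name AS agent
FROM tickets a
INNER JOIN agents b ON a.agent_id = b.id

Result:
title          | agent 
---------------+-------
Wrong timezone | Carol 
Broken link    | Olivia
Off by one     | Carol 
Login fails    | Iris  
Memory leak    | Frank 
Export error   | Olivia


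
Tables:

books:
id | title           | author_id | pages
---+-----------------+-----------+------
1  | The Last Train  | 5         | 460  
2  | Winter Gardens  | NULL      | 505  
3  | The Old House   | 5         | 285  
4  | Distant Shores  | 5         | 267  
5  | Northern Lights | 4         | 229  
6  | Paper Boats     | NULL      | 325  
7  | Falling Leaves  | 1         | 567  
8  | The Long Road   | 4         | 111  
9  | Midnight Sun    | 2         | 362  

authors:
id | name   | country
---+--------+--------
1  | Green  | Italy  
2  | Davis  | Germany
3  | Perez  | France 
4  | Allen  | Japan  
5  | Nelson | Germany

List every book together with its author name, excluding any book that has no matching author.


INNER JOIN keeps only books rows whose author_id matches an id in authors. Walk through each book:
  - book 1 (The Last Train): author_id=5 -> matches Nelson
  - book 2 (Winter Gardens): author_id=NULL, no match -> dropped
  - book 3 (The Old House): author_id=5 -> matches Nelson
  - book 4 (Distant Shores): author_id=5 -> matches Nelson
  - book 5 (Northern Lights): author_id=4 -> matches Allen
  - book 6 (Paper Boats): author_id=NULL, no match -> dropped
  - book 7 (Falling Leaves): author_id=1 -> matches Green
  - book 8 (The Long Road): author_id=4 -> matches Allen
  - book 9 (Midnight Sun): author_id=2 -> matches Davis
So 2 of 9 rows are dropped.

SQL:
SELECT a.title, b.name AS author
FROM books a
INNER JOIN authors b ON a.author_id = b.id

Result:
title           | author
----------------+-------
The Last Train  | Nelson
The Old House   | Nelson
Distant Shores  | Nelson
Northern Lights | Allen 
Falling Leaves  | Green 
The Long Road   | Allen 
Midnight Sun    | Davis 


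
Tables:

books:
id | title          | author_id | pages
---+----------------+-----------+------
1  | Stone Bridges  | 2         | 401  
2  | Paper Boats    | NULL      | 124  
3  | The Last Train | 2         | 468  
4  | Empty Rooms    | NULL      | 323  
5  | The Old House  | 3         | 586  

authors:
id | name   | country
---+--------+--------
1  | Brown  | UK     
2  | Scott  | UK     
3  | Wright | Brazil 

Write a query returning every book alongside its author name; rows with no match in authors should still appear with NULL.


LEFT JOIN keeps every row from books (the left table); where author_id has no match in authors, the author columns become NULL. Walk through each book:
  - book 1 (Stone Bridges): author_id=2 -> matches Scott
  - book 2 (Paper Boats): author_id=NULL, no match -> kept with NULL
  - book 3 (The Last Train): author_id=2 -> matches Scott
  - book 4 (Empty Rooms): author_id=NULL, no match -> kept with NULL
  - book 5 (The Old House): author_id=3 -> matches Wright
All 5 rows appear; 2 have NULL author.

SQL:
SELECT a.title, b.name AS author
FROM books a
LEFT JOIN authors b ON a.author_id = b.id

Result:
title          | author
---------------+-------
Stone Bridges  | Scott 
Paper Boats    | NULL  
The Last Train | Scott 
Empty Rooms    | NULL  
The Old House  | Wright


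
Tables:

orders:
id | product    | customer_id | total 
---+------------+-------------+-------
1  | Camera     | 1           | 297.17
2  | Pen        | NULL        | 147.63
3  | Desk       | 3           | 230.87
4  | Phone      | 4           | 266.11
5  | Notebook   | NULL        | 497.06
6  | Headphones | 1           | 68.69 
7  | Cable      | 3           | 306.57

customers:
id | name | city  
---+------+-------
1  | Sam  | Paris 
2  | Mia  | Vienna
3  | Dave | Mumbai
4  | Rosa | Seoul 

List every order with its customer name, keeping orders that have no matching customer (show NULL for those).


LEFT JOIN keeps every row from orders (the left table); where customer_id has no match in customers, the customer columns become NULL. Walk through each order:
  - order 1 (Camera): customer_id=1 -> matches Sam
  - order 2 (Pen): customer_id=NULL, no match -> kept with NULL
  - order 3 (Desk): customer_id=3 -> matches Dave
  - order 4 (Phone): customer_id=4 -> matches Rosa
  - order 5 (Notebook): customer_id=NULL, no match -> kept with NULL
  - order 6 (Headphones): customer_id=1 -> matches Sam
  - order 7 (Cable): customer_id=3 -> matches Dave
All 7 rows appear; 2 have NULL customer.

SQL:
SELECT a.product, b.name AS customer
FROM orders a
LEFT JOIN customers b ON a.customer_id = b.id

Result:
product    | customer
-----------+---------
Camera     | Sam     
Pen        | NULL    
Desk       | Dave    
Phone      | Rosa    
Notebook   | NULL    
Headphones | Sam     
Cable      | Dave    


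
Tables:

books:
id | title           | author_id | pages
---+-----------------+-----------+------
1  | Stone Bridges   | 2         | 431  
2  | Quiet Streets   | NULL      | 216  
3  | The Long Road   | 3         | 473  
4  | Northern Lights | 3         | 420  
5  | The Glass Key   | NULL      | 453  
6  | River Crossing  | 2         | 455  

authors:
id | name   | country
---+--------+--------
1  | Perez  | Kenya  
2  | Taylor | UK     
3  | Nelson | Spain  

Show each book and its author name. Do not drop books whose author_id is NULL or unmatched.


LEFT JOIN keeps every row from books (the left table); where author_id has no match in authors, the author columns become NULL. Walk through each book:
  - book 1 (Stone Bridges): author_id=2 -> matches Taylor
  - book 2 (Quiet Streets): author_id=NULL, no match -> kept with NULL
  - book 3 (The Long Road): author_id=3 -> matches Nelson
  - book 4 (Northern Lights): author_id=3 -> matches Nelson
  - book 5 (The Glass Key): author_id=NULL, no match -> kept with NULL
  - book 6 (River Crossing): author_id=2 -> matches Taylor
All 6 rows appear; 2 have NULL author.

SQL:
SELECT a.title, b.name AS author
FROM books a
LEFT JOIN authors b ON a.author_id = b.id

Result:
title           | author
----------------+-------
Stone Bridges   | Taylor
Quiet Streets   | NULL  
The Long Road   | Nelson
Northern Lights | Nelson
The Glass Key   | NULL  
River Crossing  | Taylor


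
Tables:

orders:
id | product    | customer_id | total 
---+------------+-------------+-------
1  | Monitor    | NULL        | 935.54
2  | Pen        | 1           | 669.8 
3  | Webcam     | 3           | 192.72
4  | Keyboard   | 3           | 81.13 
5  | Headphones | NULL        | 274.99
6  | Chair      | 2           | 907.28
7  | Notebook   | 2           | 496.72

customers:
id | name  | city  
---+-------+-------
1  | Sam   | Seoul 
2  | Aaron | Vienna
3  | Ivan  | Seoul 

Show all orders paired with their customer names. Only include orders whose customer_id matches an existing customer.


INNER JOIN keeps only orders rows whose customer_id matches an id in customers. Walk through each order:
  - order 1 (Monitor): customer_id=NULL, no match -> dropped
  - order 2 (Pen): customer_id=1 -> matches Sam
  - order 3 (Webcam): customer_id=3 -> matches Ivan
  - order 4 (Keyboard): customer_id=3 -> matches Ivan
  - order 5 (Headphones): customer_id=NULL, no match -> dropped
  - order 6 (Chair): customer_id=2 -> matches Aaron
  - order 7 (Notebook): customer_id=2 -> matches Aaron
So 2 of 7 rows are dropped.

SQL:
SELECT a.product, b.name AS customer
FROM orders a
INNER JOIN customers b ON a.customer_id = b.id

Result:
product  | customer
---------+---------
Pen      | Sam     
Webcam   | Ivan    
Keyboard | Ivan    
Chair    | Aaron   
Notebook | Aaron   


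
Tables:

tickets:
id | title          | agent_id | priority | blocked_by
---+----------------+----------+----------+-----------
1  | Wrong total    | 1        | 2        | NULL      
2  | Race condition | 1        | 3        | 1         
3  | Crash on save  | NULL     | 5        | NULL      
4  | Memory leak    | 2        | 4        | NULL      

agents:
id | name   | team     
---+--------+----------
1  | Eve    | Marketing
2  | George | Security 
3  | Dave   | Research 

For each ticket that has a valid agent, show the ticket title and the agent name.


INNER JOIN keeps only tickets rows whose agent_id matches an id in agents. Walk through each ticket:
  - ticket 1 (Wrong total): agent_id=1 -> matches Eve
  - ticket 2 (Race condition): agent_id=1 -> matches Eve
  - ticket 3 (Crash on save): agent_id=NULL, no match -> dropped
  - ticket 4 (Memory leak): agent_id=2 -> matches George
So 1 of 4 rows is dropped.

SQL:
SELECT a.title, b.name AS agent
FROM tickets a
INNER JOIN agents b ON a.agent_id = b.id

Result:
title          | agent 
---------------+-------
Wrong total    | Eve   
Race condition | Eve   
Memory leak    | George


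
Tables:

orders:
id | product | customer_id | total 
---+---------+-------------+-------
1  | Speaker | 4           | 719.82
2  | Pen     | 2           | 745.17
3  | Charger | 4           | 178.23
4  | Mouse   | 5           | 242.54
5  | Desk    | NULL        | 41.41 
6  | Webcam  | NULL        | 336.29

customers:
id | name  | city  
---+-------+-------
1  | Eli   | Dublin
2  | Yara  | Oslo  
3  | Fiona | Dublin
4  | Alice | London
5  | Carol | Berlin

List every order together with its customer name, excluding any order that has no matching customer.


INNER JOIN keeps only orders rows whose customer_id matches an id in customers. Walk through each order:
  - order 1 (Speaker): customer_id=4 -> matches Alice
  - order 2 (Pen): customer_id=2 -> matches Yara
  - order 3 (Charger): customer_id=4 -> matches Alice
  - order 4 (Mouse): customer_id=5 -> matches Carol
  - order 5 (Desk): customer_id=NULL, no match -> dropped
  - order 6 (Webcam): customer_id=NULL, no match -> dropped
So 2 of 6 rows are dropped.

SQL:
SELECT a.product, b.name AS customer
FROM orders a
INNER JOIN customers b ON a.customer_id = b.id

Result:
product | customer
--------+---------
Speaker | Alice   
Pen     | Yara    
Charger | Alice   
Mouse   | Carol   


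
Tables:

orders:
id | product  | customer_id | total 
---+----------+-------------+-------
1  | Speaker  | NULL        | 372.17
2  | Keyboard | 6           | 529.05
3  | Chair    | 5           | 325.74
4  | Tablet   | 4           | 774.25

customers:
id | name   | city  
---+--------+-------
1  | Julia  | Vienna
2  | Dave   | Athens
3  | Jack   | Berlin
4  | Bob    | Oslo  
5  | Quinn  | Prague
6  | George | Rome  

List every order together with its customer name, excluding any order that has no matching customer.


INNER JOIN keeps only orders rows whose customer_id matches an id in customers. Walk through each order:
  - order 1 (Speaker): customer_id=NULL, no match -> dropped
  - order 2 (Keyboard): customer_id=6 -> matches George
  - order 3 (Chair): customer_id=5 -> matches Quinn
  - order 4 (Tablet): customer_id=4 -> matches Bob
So 1 of 4 rows is dropped.

SQL:
SELECT a.product, b.name AS customer
FROM orders a
INNER JOIN customers b ON a.customer_id = b.id

Result:
product  | customer
---------+---------
Keyboard | George  
Chair    | Quinn   
Tablet   | Bob     


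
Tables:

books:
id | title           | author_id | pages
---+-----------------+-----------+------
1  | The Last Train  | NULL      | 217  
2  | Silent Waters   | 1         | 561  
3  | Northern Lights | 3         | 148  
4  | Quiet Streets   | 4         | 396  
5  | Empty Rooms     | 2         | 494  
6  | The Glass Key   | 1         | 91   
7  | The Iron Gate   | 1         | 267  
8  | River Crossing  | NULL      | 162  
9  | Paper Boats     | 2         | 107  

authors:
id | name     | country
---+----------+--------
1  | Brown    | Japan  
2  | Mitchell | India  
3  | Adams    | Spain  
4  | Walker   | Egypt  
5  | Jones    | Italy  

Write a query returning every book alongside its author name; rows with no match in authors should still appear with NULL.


LEFT JOIN keeps every row from books (the left table); where author_id has no match in authors, the author columns become NULL. Walk through each book:
  - book 1 (The Last Train): author_id=NULL, no match -> kept with NULL
  - book 2 (Silent Waters): author_id=1 -> matches Brown
  - book 3 (Northern Lights): author_id=3 -> matches Adams
  - book 4 (Quiet Streets): author_id=4 -> matches Walker
  - book 5 (Empty Rooms): author_id=2 -> matches Mitchell
  - book 6 (The Glass Key): author_id=1 -> matches Brown
  - book 7 (The Iron Gate): author_id=1 -> matches Brown
  - book 8 (River Crossing): author_id=NULL, no match -> kept with NULL
  - book 9 (Paper Boats): author_id=2 -> matches Mitchell
All 9 rows appear; 2 have NULL author.

SQL:
SELECT a.title, b.name AS author
FROM books a
LEFT JOIN authors b ON a.author_id = b.id

Result:
title           | author  
----------------+---------
The Last Train  | NULL    
Silent Waters   | Brown   
Northern Lights | Adams   
Quiet Streets   | Walker  
Empty Rooms     | Mitchell
The Glass Key   | Brown   
The Iron Gate   | Brown   
River Crossing  | NULL    
Paper Boats     | Mitchell


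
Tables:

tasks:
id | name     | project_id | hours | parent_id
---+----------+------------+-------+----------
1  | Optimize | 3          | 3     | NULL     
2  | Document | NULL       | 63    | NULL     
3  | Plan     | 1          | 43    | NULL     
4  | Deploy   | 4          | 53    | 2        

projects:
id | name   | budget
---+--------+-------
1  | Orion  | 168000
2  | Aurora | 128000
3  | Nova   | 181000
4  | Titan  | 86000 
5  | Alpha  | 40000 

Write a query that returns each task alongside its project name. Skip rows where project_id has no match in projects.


INNER JOIN keeps only tasks rows whose project_id matches an id in projects. Walk through each task:
  - task 1 (Optimize): project_id=3 -> matches Nova
  - task 2 (Document): project_id=NULL, no match -> dropped
  - task 3 (Plan): project_id=1 -> matches Orion
  - task 4 (Deploy): project_id=4 -> matches Titan
So 1 of 4 rows is dropped.

SQL:
SELECT a.name, b.name AS project
FROM tasks a
INNER JOIN projects b ON a.project_id = b.id

Result:
name     | project
---------+--------
Optimize | Nova   
Plan     | Orion  
Deploy   | Titan  


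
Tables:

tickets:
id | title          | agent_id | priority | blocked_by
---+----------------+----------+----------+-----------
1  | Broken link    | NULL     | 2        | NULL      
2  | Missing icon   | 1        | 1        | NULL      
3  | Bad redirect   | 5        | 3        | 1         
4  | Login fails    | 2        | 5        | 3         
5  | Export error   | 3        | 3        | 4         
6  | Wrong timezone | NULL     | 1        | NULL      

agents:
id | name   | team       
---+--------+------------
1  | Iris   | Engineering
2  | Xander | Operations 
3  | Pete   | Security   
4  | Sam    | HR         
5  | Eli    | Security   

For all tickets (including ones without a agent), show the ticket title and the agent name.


LEFT JOIN keeps every row from tickets (the left table); where agent_id has no match in agents, the agent columns become NULL. Walk through each ticket:
  - ticket 1 (Broken link): agent_id=NULL, no match -> kept with NULL
  - ticket 2 (Missing icon): agent_id=1 -> matches Iris
  - ticket 3 (Bad redirect): agent_id=5 -> matches Eli
  - ticket 4 (Login fails): agent_id=2 -> matches Xander
  - ticket 5 (Export error): agent_id=3 -> matches Pete
  - ticket 6 (Wrong timezone): agent_id=NULL, no match -> kept with NULL
All 6 rows appear; 2 have NULL agent.

SQL:
SELECT a.title, b.name AS agent
FROM tickets a
LEFT JOIN agents b ON a.agent_id = b.id

Result:
title          | agent 
---------------+-------
Broken link    | NULL  
Missing icon   | Iris  
Bad redirect   | Eli   
Login fails    | Xander
Export error   | Pete  
Wrong timezone | NULL  


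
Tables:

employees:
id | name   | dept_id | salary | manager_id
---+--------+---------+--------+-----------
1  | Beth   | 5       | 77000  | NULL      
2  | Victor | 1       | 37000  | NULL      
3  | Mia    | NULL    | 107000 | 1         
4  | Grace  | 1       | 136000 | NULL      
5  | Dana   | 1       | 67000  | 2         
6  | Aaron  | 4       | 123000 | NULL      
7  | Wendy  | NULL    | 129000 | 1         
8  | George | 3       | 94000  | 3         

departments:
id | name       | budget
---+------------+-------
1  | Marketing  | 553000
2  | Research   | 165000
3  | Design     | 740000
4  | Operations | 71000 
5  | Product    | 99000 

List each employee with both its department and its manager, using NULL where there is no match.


Two LEFT JOINs from the same base table employees: one to departments via dept_id, one to employees itself via manager_id. Both are LEFT so every employee is preserved.
Match against departments:
  - employee 1 (Beth): dept_id=5 -> matches Product
  - employee 2 (Victor): dept_id=1 -> matches Marketing
  - employee 3 (Mia): dept_id=NULL, no match -> kept with NULL
  - employee 4 (Grace): dept_id=1 -> matches Marketing
  - employee 5 (Dana): dept_id=1 -> matches Marketing
  - employee 6 (Aaron): dept_id=4 -> matches Operations
  - employee 7 (Wendy): dept_id=NULL, no match -> kept with NULL
  - employee 8 (George): dept_id=3 -> matches Design
Match against employees (self):
  - employee 1 (Beth): manager_id=NULL -> NULL
  - employee 2 (Victor): manager_id=NULL -> NULL
  - employee 3 (Mia): manager_id=1 -> Beth
  - employee 4 (Grace): manager_id=NULL -> NULL
  - employee 5 (Dana): manager_id=2 -> Victor
  - employee 6 (Aaron): manager_id=NULL -> NULL
  - employee 7 (Wendy): manager_id=1 -> Beth
  - employee 8 (George): manager_id=3 -> Mia

SQL:
SELECT a.name, b.name AS department, c.name AS manager
FROM employees a
LEFT JOIN departments b ON a.dept_id = b.id
LEFT JOIN employees c ON a.manager_id = c.id

Result:
name   | department | manager
-------+------------+--------
Beth   | Product    | NULL   
Victor | Marketing  | NULL   
Mia    | NULL       | Beth   
Grace  | Marketing  | NULL   
Dana   | Marketing  | Victor 
Aaron  | Operations | NULL   
Wendy  | NULL       | Beth   
George | Design     | Mia    


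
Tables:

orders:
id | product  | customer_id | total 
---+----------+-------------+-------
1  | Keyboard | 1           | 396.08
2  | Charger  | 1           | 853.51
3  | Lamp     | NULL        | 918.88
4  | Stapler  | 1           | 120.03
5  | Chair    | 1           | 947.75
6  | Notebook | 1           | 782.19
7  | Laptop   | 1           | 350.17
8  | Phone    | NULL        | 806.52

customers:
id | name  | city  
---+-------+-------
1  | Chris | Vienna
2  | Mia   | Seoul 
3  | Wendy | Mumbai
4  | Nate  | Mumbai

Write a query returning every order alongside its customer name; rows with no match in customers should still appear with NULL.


LEFT JOIN keeps every row from orders (the left table); where customer_id has no match in customers, the customer columns become NULL. Walk through each order:
  - order 1 (Keyboard): customer_id=1 -> matches Chris
  - order 2 (Charger): customer_id=1 -> matches Chris
  - order 3 (Lamp): customer_id=NULL, no match -> kept with NULL
  - order 4 (Stapler): customer_id=1 -> matches Chris
  - order 5 (Chair): customer_id=1 -> matches Chris
  - order 6 (Notebook): customer_id=1 -> matches Chris
  - order 7 (Laptop): customer_id=1 -> matches Chris
  - order 8 (Phone): customer_id=NULL, no match -> kept with NULL
All 8 rows appear; 2 have NULL customer.

SQL:
SELECT a.product, b.name AS customer
FROM orders a
LEFT JOIN customers b ON a.customer_id = b.id

Result:
product  | customer
---------+---------
Keyboard | Chris   
Charger  | Chris   
Lamp     | NULL    
Stapler  | Chris   
Chair    | Chris   
Notebook | Chris   
Laptop   | Chris   
Phone    | NULL    


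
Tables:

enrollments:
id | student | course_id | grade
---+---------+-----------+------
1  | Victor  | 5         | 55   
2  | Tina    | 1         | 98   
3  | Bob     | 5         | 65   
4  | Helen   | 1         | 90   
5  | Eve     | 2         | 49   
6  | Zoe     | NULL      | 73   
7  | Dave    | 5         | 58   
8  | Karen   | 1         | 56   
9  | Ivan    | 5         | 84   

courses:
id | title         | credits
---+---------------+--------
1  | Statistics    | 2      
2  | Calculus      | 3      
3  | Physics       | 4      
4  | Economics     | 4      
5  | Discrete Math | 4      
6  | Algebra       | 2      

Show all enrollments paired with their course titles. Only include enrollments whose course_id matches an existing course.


INNER JOIN keeps only enrollments rows whose course_id matches an id in courses. Walk through each enrollment:
  - enrollment 1 (Victor): course_id=5 -> matches Discrete Math
  - enrollment 2 (Tina): course_id=1 -> matches Statistics
  - enrollment 3 (Bob): course_id=5 -> matches Discrete Math
  - enrollment 4 (Helen): course_id=1 -> matches Statistics
  - enrollment 5 (Eve): course_id=2 -> matches Calculus
  - enrollment 6 (Zoe): course_id=NULL, no match -> dropped
  - enrollment 7 (Dave): course_id=5 -> matches Discrete Math
  - enrollment 8 (Karen): course_id=1 -> matches Statistics
  - enrollment 9 (Ivan): course_id=5 -> matches Discrete Math
So 1 of 9 rows is dropped.

SQL:
SELECT a.student, b.title AS course
FROM enrollments a
INNER JOIN courses b ON a.course_id = b.id

Result:
student | course       
--------+--------------
Victor  | Discrete Math
Tina    | Statistics   
Bob     | Discrete Math
Helen   | Statistics   
Eve     | Calculus     
Dave    | Discrete Math
Karen   | Statistics   
Ivan    | Discrete Math


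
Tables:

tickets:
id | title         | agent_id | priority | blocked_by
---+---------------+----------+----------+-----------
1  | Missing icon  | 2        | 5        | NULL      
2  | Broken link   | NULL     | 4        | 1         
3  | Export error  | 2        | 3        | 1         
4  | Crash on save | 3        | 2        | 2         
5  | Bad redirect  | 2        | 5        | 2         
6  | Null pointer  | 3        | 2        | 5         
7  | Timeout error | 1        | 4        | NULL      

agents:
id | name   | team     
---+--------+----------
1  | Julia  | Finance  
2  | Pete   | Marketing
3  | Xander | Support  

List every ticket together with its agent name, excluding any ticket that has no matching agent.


INNER JOIN keeps only tickets rows whose agent_id matches an id in agents. Walk through each ticket:
  - ticket 1 (Missing icon): agent_id=2 -> matches Pete
  - ticket 2 (Broken link): agent_id=NULL, no match -> dropped
  - ticket 3 (Export error): agent_id=2 -> matches Pete
  - ticket 4 (Crash on save): agent_id=3 -> matches Xander
  - ticket 5 (Bad redirect): agent_id=2 -> matches Pete
  - ticket 6 (Null pointer): agent_id=3 -> matches Xander
  - ticket 7 (Timeout error): agent_id=1 -> matches Julia
So 1 of 7 rows is dropped.

SQL:
SELECT a.title, b.name AS agent
FROM tickets a
INNER JOIN agents b ON a.agent_id = b.id

Result:
title         | agent 
--------------+-------
Missing icon  | Pete  
Export error  | Pete  
Crash on save | Xander
Bad redirect  | Pete  
Null pointer  | Xander
Timeout error | Julia 
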